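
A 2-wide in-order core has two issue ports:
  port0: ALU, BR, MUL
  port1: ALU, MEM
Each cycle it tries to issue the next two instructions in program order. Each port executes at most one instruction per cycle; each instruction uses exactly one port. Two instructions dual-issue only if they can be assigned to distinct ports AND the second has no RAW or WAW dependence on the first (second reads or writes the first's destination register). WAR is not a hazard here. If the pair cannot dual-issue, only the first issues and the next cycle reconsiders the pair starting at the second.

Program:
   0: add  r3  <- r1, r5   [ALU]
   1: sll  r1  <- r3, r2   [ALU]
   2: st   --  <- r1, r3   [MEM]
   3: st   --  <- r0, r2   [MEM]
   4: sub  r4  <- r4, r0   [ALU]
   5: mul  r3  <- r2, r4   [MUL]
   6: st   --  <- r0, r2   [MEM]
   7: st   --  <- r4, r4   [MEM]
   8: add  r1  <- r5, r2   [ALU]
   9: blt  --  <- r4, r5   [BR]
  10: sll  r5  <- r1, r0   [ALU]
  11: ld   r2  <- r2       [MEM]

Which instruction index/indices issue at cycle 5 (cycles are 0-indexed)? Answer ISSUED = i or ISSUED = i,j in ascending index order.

#0 head=0: add.ALU i0 RAW r3
#1 head=1: sll.ALU i1 RAW r1
#2 head=2: st.MEM i2 no-port MEM/MEM
#3 head=3: st.MEM;sub.ALU i3,i4 2-wide
#4 head=5: mul.MUL;st.MEM i5,i6 2-wide
#5 head=7: st.MEM;add.ALU i7,i8 2-wide
#6 head=9: blt.BR;sll.ALU i9,i10 2-wide
#7 head=11: ld.MEM i11 tail

ISSUED = 7,8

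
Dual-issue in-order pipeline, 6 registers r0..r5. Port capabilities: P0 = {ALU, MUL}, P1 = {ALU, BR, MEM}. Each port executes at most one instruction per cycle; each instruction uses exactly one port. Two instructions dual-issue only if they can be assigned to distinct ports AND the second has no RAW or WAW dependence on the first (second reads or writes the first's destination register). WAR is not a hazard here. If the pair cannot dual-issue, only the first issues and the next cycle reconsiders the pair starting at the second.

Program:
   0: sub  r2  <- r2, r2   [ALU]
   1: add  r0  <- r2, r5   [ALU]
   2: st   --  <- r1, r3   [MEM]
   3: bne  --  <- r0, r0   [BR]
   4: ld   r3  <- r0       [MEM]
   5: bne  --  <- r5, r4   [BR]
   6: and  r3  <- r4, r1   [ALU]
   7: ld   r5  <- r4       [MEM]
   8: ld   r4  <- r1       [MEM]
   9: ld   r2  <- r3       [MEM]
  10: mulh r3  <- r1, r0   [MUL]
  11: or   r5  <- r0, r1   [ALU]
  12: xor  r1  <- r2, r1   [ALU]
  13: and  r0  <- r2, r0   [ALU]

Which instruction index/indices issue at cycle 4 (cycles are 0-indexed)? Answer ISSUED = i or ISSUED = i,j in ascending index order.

c0: i0 sub  RAW r2
c1: i1+i2 add+st  pair
c2: i3 bne  no-port BR/MEM
c3: i4 ld  no-port MEM/BR
c4: i5+i6 bne+and  pair
c5: i7 ld  no-port MEM/MEM
c6: i8 ld  no-port MEM/MEM
c7: i9+i10 ld+mulh  pair
c8: i11+i12 or+xor  pair
c9: i13 and  tail

ISSUED = 5,6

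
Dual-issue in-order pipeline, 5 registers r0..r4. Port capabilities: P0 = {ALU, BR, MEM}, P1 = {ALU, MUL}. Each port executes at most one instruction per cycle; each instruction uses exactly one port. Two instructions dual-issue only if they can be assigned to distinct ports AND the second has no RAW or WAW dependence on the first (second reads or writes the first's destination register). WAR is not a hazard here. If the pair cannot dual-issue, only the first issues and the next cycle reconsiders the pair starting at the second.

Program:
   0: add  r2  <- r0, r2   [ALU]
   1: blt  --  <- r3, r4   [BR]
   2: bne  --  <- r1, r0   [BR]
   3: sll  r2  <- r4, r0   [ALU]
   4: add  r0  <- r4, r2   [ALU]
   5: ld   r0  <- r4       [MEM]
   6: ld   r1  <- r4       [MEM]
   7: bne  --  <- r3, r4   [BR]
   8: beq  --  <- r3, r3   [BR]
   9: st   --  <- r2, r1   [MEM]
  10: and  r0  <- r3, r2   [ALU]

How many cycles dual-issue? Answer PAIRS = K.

PAIRS = 3

  cy0 -> i0&i1 (add.ALU/blt.BR) pair
  cy1 -> i2&i3 (bne.BR/sll.ALU) pair
  cy2 -> i4 (add.ALU) WAW r0
  cy3 -> i5 (ld.MEM) no-port MEM/MEM
  cy4 -> i6 (ld.MEM) no-port MEM/BR
  cy5 -> i7 (bne.BR) no-port BR/BR
  cy6 -> i8 (beq.BR) no-port BR/MEM
  cy7 -> i9&i10 (st.MEM/and.ALU) pair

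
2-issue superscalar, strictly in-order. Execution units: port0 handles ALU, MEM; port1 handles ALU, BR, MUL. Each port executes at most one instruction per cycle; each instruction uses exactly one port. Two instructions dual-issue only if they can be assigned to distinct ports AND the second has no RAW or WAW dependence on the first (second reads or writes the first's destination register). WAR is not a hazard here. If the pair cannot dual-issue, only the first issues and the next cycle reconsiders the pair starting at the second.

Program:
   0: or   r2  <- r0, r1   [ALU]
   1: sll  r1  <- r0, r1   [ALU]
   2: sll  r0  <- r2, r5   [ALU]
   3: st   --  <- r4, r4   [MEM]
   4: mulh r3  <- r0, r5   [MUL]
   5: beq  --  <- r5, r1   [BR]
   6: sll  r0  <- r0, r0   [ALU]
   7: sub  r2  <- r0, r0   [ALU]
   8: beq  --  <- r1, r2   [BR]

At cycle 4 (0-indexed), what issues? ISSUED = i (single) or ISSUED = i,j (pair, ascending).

ISSUED = 7

  cy0 -> i0&i1 (or/sll) dual
  cy1 -> i2&i3 (sll/st) dual
  cy2 -> i4 (mulh) no-port MUL/BR
  cy3 -> i5&i6 (beq/sll) dual
  cy4 -> i7 (sub) RAW r2
  cy5 -> i8 (beq) tail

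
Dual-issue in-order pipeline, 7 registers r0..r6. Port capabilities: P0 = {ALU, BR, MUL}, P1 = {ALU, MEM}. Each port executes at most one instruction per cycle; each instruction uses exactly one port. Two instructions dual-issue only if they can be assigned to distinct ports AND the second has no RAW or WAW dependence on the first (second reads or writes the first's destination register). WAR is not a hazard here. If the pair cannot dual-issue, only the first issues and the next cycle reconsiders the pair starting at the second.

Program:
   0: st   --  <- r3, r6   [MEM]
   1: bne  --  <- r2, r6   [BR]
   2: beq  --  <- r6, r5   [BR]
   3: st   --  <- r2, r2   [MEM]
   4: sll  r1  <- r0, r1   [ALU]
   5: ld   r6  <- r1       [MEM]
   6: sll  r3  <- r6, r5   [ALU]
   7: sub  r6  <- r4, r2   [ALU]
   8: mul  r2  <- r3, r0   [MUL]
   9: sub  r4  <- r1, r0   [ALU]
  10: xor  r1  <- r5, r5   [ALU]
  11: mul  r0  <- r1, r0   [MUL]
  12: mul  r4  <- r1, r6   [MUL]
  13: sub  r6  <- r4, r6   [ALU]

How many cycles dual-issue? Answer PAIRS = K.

#0 head=0: st.MEM;bne.BR i0+i1 pair
#1 head=2: beq.BR;st.MEM i2+i3 pair
#2 head=4: sll.ALU i4 RAW r1
#3 head=5: ld.MEM i5 RAW r6
#4 head=6: sll.ALU;sub.ALU i6+i7 pair
#5 head=8: mul.MUL;sub.ALU i8+i9 pair
#6 head=10: xor.ALU i10 RAW r1
#7 head=11: mul.MUL i11 no-port MUL/MUL
#8 head=12: mul.MUL i12 RAW r4
#9 head=13: sub.ALU i13 tail

PAIRS = 4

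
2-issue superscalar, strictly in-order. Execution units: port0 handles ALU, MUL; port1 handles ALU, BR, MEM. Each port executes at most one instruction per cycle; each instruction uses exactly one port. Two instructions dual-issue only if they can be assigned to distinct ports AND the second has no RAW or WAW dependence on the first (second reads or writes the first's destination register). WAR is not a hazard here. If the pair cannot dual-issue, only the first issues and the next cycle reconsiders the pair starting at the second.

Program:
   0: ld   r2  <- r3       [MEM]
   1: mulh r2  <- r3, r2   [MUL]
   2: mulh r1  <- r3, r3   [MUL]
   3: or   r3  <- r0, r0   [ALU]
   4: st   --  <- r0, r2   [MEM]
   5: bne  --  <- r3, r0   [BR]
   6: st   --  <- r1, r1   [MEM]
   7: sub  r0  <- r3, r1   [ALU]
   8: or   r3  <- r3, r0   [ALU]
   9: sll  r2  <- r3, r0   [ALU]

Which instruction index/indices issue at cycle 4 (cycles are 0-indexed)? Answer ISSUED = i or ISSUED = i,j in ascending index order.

ISSUED = 5

c0: i0 ld  RAW+WAW r2
c1: i1 mulh  no-port MUL/MUL
c2: i2,i3 mulh;or  2-wide
c3: i4 st  no-port MEM/BR
c4: i5 bne  no-port BR/MEM
c5: i6,i7 st;sub  2-wide
c6: i8 or  RAW r3
c7: i9 sll  tail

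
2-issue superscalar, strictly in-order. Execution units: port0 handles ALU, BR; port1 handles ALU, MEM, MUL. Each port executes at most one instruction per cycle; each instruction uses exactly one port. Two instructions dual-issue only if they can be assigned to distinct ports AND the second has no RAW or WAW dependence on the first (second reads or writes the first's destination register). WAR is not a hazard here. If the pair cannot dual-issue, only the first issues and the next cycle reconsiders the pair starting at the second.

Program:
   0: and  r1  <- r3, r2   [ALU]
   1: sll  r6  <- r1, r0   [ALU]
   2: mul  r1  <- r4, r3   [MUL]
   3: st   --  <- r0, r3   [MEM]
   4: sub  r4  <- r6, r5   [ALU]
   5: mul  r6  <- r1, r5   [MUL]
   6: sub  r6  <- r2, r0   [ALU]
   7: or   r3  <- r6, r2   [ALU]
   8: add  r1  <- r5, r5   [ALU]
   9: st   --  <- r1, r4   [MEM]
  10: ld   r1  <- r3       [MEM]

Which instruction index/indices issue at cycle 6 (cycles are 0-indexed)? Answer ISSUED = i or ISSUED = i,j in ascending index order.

ISSUED = 9

#0 head=0: and.ALU i0 RAW r1
#1 head=1: sll.ALU;mul.MUL i1&i2 2-wide
#2 head=3: st.MEM;sub.ALU i3&i4 2-wide
#3 head=5: mul.MUL i5 WAW r6
#4 head=6: sub.ALU i6 RAW r6
#5 head=7: or.ALU;add.ALU i7&i8 2-wide
#6 head=9: st.MEM i9 no-port MEM/MEM
#7 head=10: ld.MEM i10 tail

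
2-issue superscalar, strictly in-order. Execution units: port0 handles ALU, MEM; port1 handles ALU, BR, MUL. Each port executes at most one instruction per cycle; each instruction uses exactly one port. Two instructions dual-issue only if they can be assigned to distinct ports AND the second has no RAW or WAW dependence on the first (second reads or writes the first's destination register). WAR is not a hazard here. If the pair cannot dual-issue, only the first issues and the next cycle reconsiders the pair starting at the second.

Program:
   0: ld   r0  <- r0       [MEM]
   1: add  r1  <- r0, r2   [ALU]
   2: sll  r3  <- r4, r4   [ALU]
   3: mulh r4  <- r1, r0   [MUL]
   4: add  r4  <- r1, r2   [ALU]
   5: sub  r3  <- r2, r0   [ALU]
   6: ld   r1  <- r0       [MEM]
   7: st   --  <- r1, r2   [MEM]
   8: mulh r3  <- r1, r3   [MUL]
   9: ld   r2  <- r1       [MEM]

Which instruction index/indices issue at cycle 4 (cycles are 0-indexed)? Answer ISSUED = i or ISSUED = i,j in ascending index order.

[0] i0  ld.MEM  -- RAW r0
[1] i1+i2  add.ALU/sll.ALU  -- dual
[2] i3  mulh.MUL  -- WAW r4
[3] i4+i5  add.ALU/sub.ALU  -- dual
[4] i6  ld.MEM  -- no-port MEM/MEM
[5] i7+i8  st.MEM/mulh.MUL  -- dual
[6] i9  ld.MEM  -- tail

ISSUED = 6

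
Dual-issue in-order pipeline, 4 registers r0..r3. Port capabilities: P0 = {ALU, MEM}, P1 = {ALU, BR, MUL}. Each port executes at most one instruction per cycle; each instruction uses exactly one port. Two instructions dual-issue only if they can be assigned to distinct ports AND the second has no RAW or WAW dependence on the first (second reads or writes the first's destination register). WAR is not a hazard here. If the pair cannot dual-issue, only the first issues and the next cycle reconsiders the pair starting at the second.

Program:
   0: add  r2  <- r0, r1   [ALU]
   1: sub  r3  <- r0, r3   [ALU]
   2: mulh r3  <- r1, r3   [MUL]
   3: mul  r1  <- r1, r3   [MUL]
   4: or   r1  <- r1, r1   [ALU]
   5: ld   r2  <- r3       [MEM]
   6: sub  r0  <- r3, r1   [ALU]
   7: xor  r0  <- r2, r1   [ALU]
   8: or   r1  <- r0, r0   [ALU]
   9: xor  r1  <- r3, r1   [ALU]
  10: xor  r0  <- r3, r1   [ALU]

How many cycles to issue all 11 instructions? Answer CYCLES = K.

t=0 i0&i1:add.ALU sub.ALU ; pair
t=1 i2:mulh.MUL ; no-port MUL/MUL
t=2 i3:mul.MUL ; RAW+WAW r1
t=3 i4&i5:or.ALU ld.MEM ; pair
t=4 i6:sub.ALU ; WAW r0
t=5 i7:xor.ALU ; RAW r0
t=6 i8:or.ALU ; RAW+WAW r1
t=7 i9:xor.ALU ; RAW r1
t=8 i10:xor.ALU ; tail

CYCLES = 9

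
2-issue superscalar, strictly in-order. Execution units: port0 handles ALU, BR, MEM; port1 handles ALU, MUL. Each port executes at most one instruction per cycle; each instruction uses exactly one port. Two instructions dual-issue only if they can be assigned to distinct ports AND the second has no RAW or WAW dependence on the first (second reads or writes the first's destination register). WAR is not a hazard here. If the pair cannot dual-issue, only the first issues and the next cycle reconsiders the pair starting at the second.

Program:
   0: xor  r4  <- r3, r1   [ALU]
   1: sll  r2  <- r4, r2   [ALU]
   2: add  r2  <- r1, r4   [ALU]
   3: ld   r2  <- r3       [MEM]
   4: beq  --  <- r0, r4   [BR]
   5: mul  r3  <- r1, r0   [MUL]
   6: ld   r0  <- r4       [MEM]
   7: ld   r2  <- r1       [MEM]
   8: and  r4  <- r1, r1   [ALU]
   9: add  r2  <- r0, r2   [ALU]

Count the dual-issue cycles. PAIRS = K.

PAIRS = 2

t=0 i0:xor.ALU ; RAW r4
t=1 i1:sll.ALU ; WAW r2
t=2 i2:add.ALU ; WAW r2
t=3 i3:ld.MEM ; no-port MEM/BR
t=4 i4,i5:beq.BR+mul.MUL ; pair
t=5 i6:ld.MEM ; no-port MEM/MEM
t=6 i7,i8:ld.MEM+and.ALU ; pair
t=7 i9:add.ALU ; tail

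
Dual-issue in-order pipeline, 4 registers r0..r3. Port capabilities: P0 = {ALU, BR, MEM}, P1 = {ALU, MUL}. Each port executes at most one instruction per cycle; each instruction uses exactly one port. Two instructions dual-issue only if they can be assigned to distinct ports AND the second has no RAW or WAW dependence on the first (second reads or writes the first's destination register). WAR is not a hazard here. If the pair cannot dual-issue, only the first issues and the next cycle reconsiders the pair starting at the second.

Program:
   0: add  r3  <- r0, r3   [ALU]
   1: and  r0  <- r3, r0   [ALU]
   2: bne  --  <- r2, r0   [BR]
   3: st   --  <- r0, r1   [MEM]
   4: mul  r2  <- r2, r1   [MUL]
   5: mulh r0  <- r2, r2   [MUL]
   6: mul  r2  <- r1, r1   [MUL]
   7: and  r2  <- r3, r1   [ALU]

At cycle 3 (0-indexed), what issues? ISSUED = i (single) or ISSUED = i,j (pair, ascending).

#0 head=0: add.ALU i0 RAW r3
#1 head=1: and.ALU i1 RAW r0
#2 head=2: bne.BR i2 no-port BR/MEM
#3 head=3: st.MEM mul.MUL i3,i4 2-wide
#4 head=5: mulh.MUL i5 no-port MUL/MUL
#5 head=6: mul.MUL i6 WAW r2
#6 head=7: and.ALU i7 tail

ISSUED = 3,4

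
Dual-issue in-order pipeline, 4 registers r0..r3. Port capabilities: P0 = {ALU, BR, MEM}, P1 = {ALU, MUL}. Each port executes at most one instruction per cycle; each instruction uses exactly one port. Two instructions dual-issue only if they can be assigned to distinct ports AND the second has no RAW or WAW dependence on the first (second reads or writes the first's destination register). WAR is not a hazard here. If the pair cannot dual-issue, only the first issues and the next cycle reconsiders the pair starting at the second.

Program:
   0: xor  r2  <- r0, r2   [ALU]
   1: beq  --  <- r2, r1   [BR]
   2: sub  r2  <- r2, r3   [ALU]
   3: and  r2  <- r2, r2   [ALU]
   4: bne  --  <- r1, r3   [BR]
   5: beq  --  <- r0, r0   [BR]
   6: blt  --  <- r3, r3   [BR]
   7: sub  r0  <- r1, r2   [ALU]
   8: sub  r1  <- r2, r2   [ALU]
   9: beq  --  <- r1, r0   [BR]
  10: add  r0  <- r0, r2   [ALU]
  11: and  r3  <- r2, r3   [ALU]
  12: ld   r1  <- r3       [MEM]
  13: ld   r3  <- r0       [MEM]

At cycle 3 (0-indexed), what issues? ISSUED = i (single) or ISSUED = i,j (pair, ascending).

ISSUED = 5

#0 head=0: xor.ALU i0 RAW r2
#1 head=1: beq.BR;sub.ALU i1,i2 pair
#2 head=3: and.ALU;bne.BR i3,i4 pair
#3 head=5: beq.BR i5 no-port BR/BR
#4 head=6: blt.BR;sub.ALU i6,i7 pair
#5 head=8: sub.ALU i8 RAW r1
#6 head=9: beq.BR;add.ALU i9,i10 pair
#7 head=11: and.ALU i11 RAW r3
#8 head=12: ld.MEM i12 no-port MEM/MEM
#9 head=13: ld.MEM i13 tail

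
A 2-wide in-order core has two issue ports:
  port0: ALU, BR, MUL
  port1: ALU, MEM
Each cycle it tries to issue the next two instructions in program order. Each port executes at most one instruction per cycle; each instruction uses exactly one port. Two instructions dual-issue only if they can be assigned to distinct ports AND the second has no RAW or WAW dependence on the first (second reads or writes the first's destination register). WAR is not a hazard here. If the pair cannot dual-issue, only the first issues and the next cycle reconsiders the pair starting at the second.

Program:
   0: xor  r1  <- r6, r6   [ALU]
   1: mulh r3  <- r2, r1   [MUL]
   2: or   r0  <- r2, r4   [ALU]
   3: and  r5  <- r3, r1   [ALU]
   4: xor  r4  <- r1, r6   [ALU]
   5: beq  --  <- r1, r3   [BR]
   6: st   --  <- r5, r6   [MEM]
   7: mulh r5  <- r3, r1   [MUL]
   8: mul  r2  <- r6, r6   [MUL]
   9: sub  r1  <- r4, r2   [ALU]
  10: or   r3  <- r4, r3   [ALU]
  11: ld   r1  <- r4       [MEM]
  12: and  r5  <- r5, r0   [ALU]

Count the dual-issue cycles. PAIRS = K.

PAIRS = 5

[0] i0  xor.ALU  -- RAW r1
[1] i1,i2  mulh.MUL+or.ALU  -- dual
[2] i3,i4  and.ALU+xor.ALU  -- dual
[3] i5,i6  beq.BR+st.MEM  -- dual
[4] i7  mulh.MUL  -- no-port MUL/MUL
[5] i8  mul.MUL  -- RAW r2
[6] i9,i10  sub.ALU+or.ALU  -- dual
[7] i11,i12  ld.MEM+and.ALU  -- dual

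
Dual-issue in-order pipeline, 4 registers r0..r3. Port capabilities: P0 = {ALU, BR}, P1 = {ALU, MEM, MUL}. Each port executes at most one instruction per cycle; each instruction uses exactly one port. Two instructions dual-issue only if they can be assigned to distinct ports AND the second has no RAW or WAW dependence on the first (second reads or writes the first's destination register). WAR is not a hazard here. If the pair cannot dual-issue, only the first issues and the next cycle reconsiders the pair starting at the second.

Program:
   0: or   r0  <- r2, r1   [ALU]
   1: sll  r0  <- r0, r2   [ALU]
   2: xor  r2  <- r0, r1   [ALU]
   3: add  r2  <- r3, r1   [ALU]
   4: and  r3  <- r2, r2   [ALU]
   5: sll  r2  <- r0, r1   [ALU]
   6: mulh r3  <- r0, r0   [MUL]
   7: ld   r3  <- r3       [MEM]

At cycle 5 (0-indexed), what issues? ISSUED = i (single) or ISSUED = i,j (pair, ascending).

ISSUED = 6

0. or.ALU @i0  | RAW+WAW r0
1. sll.ALU @i1  | RAW r0
2. xor.ALU @i2  | WAW r2
3. add.ALU @i3  | RAW r2
4. and.ALU/sll.ALU @i4/i5  | dual
5. mulh.MUL @i6  | no-port MUL/MEM
6. ld.MEM @i7  | tail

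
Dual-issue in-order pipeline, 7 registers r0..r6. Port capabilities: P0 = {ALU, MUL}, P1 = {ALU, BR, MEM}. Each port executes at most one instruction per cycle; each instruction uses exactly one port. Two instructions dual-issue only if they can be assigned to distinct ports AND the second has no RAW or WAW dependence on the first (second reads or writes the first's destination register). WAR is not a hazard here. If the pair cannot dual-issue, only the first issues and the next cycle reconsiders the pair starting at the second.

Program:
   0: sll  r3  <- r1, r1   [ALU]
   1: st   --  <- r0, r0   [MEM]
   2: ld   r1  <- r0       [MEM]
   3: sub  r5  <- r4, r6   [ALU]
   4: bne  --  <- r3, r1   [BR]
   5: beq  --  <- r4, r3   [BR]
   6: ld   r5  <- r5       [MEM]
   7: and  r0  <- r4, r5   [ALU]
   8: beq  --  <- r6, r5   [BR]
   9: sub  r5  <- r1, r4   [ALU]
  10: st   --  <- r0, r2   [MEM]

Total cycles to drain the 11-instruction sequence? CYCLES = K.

CYCLES = 7

0. sll/st @i0/i1  | dual
1. ld/sub @i2/i3  | dual
2. bne @i4  | no-port BR/BR
3. beq @i5  | no-port BR/MEM
4. ld @i6  | RAW r5
5. and/beq @i7/i8  | dual
6. sub/st @i9/i10  | dual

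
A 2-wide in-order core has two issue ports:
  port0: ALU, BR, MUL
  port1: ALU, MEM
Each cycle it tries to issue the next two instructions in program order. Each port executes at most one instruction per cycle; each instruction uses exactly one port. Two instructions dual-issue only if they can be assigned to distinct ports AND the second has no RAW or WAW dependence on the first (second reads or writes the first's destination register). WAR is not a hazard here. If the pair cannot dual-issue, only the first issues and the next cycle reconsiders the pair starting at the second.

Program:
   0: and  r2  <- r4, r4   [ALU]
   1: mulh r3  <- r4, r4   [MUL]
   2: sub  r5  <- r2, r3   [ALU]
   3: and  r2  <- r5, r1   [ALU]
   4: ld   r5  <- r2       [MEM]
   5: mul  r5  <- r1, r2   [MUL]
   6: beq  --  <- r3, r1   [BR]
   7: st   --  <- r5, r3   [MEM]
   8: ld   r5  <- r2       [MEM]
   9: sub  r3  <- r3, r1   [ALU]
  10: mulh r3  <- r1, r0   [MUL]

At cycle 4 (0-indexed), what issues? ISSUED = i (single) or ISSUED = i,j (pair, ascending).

c0: i0/i1 and.ALU;mulh.MUL  pair
c1: i2 sub.ALU  RAW r5
c2: i3 and.ALU  RAW r2
c3: i4 ld.MEM  WAW r5
c4: i5 mul.MUL  no-port MUL/BR
c5: i6/i7 beq.BR;st.MEM  pair
c6: i8/i9 ld.MEM;sub.ALU  pair
c7: i10 mulh.MUL  tail

ISSUED = 5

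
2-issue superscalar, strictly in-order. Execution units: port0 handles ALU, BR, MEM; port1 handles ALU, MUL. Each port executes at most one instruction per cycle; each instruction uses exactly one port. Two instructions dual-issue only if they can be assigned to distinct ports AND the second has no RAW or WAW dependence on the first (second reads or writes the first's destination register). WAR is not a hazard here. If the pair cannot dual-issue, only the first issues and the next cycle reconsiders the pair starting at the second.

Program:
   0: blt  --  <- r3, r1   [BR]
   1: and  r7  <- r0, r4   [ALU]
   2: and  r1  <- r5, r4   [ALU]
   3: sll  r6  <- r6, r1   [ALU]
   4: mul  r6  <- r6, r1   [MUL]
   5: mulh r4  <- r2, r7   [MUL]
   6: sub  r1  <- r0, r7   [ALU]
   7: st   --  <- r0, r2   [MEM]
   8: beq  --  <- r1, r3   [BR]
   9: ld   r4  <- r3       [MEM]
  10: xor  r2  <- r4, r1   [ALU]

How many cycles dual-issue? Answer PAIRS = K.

[0] i0&i1  blt.BR/and.ALU  -- dual
[1] i2  and.ALU  -- RAW r1
[2] i3  sll.ALU  -- RAW+WAW r6
[3] i4  mul.MUL  -- no-port MUL/MUL
[4] i5&i6  mulh.MUL/sub.ALU  -- dual
[5] i7  st.MEM  -- no-port MEM/BR
[6] i8  beq.BR  -- no-port BR/MEM
[7] i9  ld.MEM  -- RAW r4
[8] i10  xor.ALU  -- tail

PAIRS = 2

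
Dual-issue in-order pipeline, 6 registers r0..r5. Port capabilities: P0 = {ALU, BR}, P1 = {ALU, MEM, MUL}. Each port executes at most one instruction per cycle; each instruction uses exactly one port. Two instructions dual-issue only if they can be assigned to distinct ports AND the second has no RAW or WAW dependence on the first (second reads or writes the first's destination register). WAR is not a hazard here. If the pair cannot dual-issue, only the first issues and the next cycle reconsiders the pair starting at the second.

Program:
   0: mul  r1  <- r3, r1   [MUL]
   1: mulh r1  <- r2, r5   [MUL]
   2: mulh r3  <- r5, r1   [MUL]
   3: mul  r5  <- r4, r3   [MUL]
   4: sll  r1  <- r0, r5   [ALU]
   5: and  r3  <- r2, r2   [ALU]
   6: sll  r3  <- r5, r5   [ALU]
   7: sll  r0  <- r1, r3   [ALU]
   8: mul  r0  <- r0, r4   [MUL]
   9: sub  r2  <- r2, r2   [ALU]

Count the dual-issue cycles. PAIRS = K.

PAIRS = 2

[0] i0  mul  -- no-port MUL/MUL
[1] i1  mulh  -- no-port MUL/MUL
[2] i2  mulh  -- no-port MUL/MUL
[3] i3  mul  -- RAW r5
[4] i4&i5  sll/and  -- 2-wide
[5] i6  sll  -- RAW r3
[6] i7  sll  -- RAW+WAW r0
[7] i8&i9  mul/sub  -- 2-wide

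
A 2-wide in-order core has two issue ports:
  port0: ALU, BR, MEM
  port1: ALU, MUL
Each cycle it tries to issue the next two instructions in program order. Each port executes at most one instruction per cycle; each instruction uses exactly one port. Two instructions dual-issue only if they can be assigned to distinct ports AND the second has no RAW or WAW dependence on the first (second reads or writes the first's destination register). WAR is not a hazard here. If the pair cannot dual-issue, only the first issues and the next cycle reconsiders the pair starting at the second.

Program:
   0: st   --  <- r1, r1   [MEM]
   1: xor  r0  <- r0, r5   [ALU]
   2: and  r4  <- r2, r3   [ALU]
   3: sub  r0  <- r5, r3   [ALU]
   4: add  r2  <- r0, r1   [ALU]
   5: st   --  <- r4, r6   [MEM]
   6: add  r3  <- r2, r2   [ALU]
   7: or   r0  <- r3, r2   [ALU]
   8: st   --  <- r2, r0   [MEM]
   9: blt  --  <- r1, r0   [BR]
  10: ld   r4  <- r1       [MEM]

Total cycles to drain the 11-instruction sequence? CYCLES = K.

0. st.MEM/xor.ALU @i0,i1  | 2-wide
1. and.ALU/sub.ALU @i2,i3  | 2-wide
2. add.ALU/st.MEM @i4,i5  | 2-wide
3. add.ALU @i6  | RAW r3
4. or.ALU @i7  | RAW r0
5. st.MEM @i8  | no-port MEM/BR
6. blt.BR @i9  | no-port BR/MEM
7. ld.MEM @i10  | tail

CYCLES = 8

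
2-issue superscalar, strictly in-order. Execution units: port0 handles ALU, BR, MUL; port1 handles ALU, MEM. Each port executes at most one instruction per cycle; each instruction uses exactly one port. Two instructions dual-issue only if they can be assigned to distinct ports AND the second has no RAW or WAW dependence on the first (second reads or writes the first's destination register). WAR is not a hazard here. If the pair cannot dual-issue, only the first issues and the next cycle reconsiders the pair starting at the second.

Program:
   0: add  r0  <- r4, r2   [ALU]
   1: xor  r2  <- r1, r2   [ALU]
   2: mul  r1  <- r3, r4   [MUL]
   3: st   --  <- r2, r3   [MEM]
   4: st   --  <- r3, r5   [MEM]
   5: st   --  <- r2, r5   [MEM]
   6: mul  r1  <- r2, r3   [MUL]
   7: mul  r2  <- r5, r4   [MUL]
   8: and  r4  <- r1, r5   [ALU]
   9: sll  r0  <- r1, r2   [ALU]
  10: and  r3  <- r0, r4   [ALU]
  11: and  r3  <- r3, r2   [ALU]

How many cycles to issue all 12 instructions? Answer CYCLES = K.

CYCLES = 8

#0 head=0: add.ALU+xor.ALU i0&i1 pair
#1 head=2: mul.MUL+st.MEM i2&i3 pair
#2 head=4: st.MEM i4 no-port MEM/MEM
#3 head=5: st.MEM+mul.MUL i5&i6 pair
#4 head=7: mul.MUL+and.ALU i7&i8 pair
#5 head=9: sll.ALU i9 RAW r0
#6 head=10: and.ALU i10 RAW+WAW r3
#7 head=11: and.ALU i11 tail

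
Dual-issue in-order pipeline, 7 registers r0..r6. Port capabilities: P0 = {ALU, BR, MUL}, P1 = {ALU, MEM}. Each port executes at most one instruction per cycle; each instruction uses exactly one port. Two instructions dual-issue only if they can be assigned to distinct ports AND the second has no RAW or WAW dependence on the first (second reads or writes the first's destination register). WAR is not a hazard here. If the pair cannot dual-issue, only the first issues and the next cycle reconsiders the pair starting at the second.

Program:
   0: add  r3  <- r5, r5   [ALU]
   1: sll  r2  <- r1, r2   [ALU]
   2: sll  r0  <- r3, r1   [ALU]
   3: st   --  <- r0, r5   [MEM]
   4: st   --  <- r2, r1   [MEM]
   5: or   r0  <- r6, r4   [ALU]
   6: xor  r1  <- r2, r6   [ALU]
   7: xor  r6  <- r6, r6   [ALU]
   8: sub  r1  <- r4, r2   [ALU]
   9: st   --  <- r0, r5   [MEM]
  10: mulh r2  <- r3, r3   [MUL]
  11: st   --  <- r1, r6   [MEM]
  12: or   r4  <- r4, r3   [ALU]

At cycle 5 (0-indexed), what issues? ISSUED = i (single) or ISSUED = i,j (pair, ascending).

ISSUED = 8,9

[0] i0&i1  add sll  -- 2-wide
[1] i2  sll  -- RAW r0
[2] i3  st  -- no-port MEM/MEM
[3] i4&i5  st or  -- 2-wide
[4] i6&i7  xor xor  -- 2-wide
[5] i8&i9  sub st  -- 2-wide
[6] i10&i11  mulh st  -- 2-wide
[7] i12  or  -- tail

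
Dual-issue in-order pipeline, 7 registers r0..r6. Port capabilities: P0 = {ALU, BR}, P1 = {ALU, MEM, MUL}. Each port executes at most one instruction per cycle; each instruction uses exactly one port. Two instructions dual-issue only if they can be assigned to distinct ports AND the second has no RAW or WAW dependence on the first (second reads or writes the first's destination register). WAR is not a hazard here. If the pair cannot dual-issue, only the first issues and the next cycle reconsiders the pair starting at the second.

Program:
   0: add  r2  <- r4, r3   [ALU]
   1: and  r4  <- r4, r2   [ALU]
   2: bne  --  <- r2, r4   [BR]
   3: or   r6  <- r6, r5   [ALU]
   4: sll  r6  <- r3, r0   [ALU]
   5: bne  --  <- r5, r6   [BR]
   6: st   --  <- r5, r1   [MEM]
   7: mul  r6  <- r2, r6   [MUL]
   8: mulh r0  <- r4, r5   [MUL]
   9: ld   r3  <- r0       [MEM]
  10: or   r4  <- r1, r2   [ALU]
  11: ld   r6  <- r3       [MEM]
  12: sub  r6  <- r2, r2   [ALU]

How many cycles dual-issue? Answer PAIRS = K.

[0] i0  add.ALU  -- RAW r2
[1] i1  and.ALU  -- RAW r4
[2] i2&i3  bne.BR/or.ALU  -- 2-wide
[3] i4  sll.ALU  -- RAW r6
[4] i5&i6  bne.BR/st.MEM  -- 2-wide
[5] i7  mul.MUL  -- no-port MUL/MUL
[6] i8  mulh.MUL  -- no-port MUL/MEM
[7] i9&i10  ld.MEM/or.ALU  -- 2-wide
[8] i11  ld.MEM  -- WAW r6
[9] i12  sub.ALU  -- tail

PAIRS = 3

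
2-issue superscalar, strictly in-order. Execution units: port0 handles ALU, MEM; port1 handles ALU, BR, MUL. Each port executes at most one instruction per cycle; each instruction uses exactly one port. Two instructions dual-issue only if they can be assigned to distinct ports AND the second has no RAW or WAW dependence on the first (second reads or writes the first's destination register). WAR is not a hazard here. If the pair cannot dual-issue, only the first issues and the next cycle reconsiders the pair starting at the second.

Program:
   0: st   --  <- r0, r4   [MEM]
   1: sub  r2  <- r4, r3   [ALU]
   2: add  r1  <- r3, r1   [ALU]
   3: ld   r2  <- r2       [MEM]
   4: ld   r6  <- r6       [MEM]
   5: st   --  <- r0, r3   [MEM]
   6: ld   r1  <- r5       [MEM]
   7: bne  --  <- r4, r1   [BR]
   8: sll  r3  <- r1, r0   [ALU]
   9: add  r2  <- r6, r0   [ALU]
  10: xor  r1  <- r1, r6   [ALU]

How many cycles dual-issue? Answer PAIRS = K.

#0 head=0: st;sub i0+i1 pair
#1 head=2: add;ld i2+i3 pair
#2 head=4: ld i4 no-port MEM/MEM
#3 head=5: st i5 no-port MEM/MEM
#4 head=6: ld i6 RAW r1
#5 head=7: bne;sll i7+i8 pair
#6 head=9: add;xor i9+i10 pair

PAIRS = 4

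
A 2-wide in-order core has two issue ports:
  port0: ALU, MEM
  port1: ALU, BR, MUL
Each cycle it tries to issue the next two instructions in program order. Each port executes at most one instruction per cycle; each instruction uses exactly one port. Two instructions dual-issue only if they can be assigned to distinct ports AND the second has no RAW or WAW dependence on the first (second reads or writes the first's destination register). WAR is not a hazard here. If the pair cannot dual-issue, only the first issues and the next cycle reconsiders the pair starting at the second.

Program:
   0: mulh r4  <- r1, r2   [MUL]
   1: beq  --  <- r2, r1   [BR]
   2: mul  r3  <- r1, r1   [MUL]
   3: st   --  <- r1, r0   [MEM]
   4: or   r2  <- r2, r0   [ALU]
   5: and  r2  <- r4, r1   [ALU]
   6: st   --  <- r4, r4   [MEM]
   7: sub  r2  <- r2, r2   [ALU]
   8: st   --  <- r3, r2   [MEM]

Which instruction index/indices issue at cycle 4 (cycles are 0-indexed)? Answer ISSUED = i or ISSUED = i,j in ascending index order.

0. mulh.MUL @i0  | no-port MUL/BR
1. beq.BR @i1  | no-port BR/MUL
2. mul.MUL+st.MEM @i2+i3  | 2-wide
3. or.ALU @i4  | WAW r2
4. and.ALU+st.MEM @i5+i6  | 2-wide
5. sub.ALU @i7  | RAW r2
6. st.MEM @i8  | tail

ISSUED = 5,6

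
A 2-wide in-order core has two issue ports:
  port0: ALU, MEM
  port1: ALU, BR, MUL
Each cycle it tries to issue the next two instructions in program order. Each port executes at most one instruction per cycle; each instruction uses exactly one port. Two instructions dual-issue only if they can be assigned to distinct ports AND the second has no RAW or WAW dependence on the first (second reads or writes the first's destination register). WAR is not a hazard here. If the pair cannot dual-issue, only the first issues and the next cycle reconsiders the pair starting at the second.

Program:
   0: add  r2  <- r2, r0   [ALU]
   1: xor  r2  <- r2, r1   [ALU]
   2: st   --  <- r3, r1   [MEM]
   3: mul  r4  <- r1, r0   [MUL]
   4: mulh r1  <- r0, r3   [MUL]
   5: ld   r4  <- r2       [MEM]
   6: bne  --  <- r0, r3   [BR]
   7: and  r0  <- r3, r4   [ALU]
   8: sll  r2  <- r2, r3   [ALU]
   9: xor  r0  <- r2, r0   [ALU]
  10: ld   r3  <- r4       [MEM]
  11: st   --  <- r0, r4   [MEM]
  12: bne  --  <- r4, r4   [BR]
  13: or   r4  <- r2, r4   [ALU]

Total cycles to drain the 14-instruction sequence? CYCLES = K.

CYCLES = 9

c0: i0 add.ALU  RAW+WAW r2
c1: i1/i2 xor.ALU;st.MEM  pair
c2: i3 mul.MUL  no-port MUL/MUL
c3: i4/i5 mulh.MUL;ld.MEM  pair
c4: i6/i7 bne.BR;and.ALU  pair
c5: i8 sll.ALU  RAW r2
c6: i9/i10 xor.ALU;ld.MEM  pair
c7: i11/i12 st.MEM;bne.BR  pair
c8: i13 or.ALU  tail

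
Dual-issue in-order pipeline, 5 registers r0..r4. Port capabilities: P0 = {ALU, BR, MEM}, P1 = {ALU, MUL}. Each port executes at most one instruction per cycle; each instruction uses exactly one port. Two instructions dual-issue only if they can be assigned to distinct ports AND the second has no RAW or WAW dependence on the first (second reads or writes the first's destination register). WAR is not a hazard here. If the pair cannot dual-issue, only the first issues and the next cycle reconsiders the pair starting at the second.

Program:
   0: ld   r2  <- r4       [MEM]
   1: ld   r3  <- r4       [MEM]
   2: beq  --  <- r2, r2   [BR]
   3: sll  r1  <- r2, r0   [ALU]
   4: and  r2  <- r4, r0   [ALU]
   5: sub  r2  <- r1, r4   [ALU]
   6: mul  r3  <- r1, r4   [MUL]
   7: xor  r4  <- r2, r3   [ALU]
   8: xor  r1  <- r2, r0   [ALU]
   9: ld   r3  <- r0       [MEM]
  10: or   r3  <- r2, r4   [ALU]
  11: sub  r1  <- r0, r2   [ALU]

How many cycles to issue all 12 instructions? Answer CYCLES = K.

CYCLES = 8

  cy0 -> i0 (ld) no-port MEM/MEM
  cy1 -> i1 (ld) no-port MEM/BR
  cy2 -> i2&i3 (beq/sll) pair
  cy3 -> i4 (and) WAW r2
  cy4 -> i5&i6 (sub/mul) pair
  cy5 -> i7&i8 (xor/xor) pair
  cy6 -> i9 (ld) WAW r3
  cy7 -> i10&i11 (or/sub) pair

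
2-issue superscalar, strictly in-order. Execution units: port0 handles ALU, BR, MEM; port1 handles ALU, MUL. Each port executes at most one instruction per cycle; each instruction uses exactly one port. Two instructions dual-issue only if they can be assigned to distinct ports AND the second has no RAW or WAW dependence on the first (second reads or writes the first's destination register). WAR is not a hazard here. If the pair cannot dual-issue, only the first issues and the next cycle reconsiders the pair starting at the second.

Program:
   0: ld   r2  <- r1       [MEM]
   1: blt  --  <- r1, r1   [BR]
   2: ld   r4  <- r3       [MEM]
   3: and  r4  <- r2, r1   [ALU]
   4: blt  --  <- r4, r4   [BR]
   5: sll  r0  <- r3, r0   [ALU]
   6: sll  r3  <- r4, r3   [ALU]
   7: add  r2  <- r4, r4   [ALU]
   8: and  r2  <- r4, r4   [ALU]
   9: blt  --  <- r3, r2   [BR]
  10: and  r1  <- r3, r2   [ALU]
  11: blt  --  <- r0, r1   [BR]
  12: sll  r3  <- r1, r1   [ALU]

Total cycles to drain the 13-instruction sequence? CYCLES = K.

[0] i0  ld.MEM  -- no-port MEM/BR
[1] i1  blt.BR  -- no-port BR/MEM
[2] i2  ld.MEM  -- WAW r4
[3] i3  and.ALU  -- RAW r4
[4] i4&i5  blt.BR sll.ALU  -- pair
[5] i6&i7  sll.ALU add.ALU  -- pair
[6] i8  and.ALU  -- RAW r2
[7] i9&i10  blt.BR and.ALU  -- pair
[8] i11&i12  blt.BR sll.ALU  -- pair

CYCLES = 9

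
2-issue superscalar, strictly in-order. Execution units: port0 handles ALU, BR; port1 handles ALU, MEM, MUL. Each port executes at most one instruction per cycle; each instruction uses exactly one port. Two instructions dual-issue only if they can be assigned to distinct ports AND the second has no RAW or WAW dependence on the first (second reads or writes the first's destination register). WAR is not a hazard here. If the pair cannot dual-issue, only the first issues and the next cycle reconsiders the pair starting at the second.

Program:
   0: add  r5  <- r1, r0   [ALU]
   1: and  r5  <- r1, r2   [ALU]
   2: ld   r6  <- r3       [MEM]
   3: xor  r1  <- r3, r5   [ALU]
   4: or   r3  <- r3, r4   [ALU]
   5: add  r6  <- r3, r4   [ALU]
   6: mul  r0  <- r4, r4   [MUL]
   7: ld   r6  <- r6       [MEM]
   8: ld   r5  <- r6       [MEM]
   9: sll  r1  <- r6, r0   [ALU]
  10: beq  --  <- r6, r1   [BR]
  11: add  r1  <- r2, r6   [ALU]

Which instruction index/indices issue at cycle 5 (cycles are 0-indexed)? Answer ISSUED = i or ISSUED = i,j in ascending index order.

ISSUED = 8,9

#0 head=0: add.ALU i0 WAW r5
#1 head=1: and.ALU ld.MEM i1/i2 2-wide
#2 head=3: xor.ALU or.ALU i3/i4 2-wide
#3 head=5: add.ALU mul.MUL i5/i6 2-wide
#4 head=7: ld.MEM i7 no-port MEM/MEM
#5 head=8: ld.MEM sll.ALU i8/i9 2-wide
#6 head=10: beq.BR add.ALU i10/i11 2-wide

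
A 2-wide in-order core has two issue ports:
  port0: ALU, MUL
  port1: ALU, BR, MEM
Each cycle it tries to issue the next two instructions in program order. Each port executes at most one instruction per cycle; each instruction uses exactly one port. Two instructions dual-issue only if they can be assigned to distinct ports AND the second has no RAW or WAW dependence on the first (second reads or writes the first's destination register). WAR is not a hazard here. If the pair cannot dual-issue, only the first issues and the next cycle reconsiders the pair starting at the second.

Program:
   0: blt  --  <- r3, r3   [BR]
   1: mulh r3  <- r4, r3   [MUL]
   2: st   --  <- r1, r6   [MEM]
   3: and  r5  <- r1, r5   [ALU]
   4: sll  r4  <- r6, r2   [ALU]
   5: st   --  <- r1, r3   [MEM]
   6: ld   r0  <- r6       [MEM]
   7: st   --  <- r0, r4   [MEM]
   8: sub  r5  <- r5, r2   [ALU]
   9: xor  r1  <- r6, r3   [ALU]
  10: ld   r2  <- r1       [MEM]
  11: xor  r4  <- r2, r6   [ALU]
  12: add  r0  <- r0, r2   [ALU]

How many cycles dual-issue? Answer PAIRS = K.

PAIRS = 5

0. blt/mulh @i0+i1  | 2-wide
1. st/and @i2+i3  | 2-wide
2. sll/st @i4+i5  | 2-wide
3. ld @i6  | no-port MEM/MEM
4. st/sub @i7+i8  | 2-wide
5. xor @i9  | RAW r1
6. ld @i10  | RAW r2
7. xor/add @i11+i12  | 2-wide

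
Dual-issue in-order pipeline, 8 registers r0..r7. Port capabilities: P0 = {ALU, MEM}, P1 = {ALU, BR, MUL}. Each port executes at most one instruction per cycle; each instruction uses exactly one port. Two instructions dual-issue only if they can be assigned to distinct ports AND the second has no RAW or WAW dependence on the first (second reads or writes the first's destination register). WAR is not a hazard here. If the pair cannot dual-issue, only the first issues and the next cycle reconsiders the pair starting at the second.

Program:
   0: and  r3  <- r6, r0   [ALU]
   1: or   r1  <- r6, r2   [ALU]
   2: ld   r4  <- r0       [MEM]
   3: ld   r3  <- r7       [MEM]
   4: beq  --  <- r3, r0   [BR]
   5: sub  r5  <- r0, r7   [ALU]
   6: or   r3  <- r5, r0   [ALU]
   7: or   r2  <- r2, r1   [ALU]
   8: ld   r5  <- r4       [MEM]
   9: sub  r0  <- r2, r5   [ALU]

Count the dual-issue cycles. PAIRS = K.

0. and+or @i0+i1  | dual
1. ld @i2  | no-port MEM/MEM
2. ld @i3  | RAW r3
3. beq+sub @i4+i5  | dual
4. or+or @i6+i7  | dual
5. ld @i8  | RAW r5
6. sub @i9  | tail

PAIRS = 3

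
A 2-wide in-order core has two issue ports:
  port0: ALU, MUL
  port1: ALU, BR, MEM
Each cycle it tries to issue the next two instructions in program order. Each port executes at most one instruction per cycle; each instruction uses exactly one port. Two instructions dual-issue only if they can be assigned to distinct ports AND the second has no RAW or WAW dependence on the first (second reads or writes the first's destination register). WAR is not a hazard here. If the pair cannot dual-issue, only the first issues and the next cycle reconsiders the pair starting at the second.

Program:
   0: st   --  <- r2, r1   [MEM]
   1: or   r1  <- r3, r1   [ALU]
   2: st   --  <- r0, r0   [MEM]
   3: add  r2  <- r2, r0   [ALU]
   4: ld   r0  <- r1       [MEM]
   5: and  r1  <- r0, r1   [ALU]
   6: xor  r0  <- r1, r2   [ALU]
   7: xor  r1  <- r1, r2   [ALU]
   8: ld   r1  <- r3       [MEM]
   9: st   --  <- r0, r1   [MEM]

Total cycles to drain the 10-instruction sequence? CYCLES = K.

c0: i0+i1 st+or  pair
c1: i2+i3 st+add  pair
c2: i4 ld  RAW r0
c3: i5 and  RAW r1
c4: i6+i7 xor+xor  pair
c5: i8 ld  no-port MEM/MEM
c6: i9 st  tail

CYCLES = 7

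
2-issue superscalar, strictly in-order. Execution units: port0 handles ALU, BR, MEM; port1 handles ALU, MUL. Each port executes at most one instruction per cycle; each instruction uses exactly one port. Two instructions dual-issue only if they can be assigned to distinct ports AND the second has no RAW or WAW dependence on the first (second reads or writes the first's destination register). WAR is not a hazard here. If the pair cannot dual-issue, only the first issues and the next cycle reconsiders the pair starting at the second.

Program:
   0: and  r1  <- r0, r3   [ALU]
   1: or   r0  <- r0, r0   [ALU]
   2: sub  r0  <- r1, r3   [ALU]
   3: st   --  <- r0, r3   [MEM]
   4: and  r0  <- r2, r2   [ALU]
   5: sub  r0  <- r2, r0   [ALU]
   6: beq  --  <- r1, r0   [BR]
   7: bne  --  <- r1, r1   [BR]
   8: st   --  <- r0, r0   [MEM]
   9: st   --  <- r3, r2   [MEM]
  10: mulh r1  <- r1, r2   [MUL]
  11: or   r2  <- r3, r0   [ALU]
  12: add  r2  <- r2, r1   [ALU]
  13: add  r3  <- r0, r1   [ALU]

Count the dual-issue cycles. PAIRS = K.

PAIRS = 4

#0 head=0: and or i0&i1 pair
#1 head=2: sub i2 RAW r0
#2 head=3: st and i3&i4 pair
#3 head=5: sub i5 RAW r0
#4 head=6: beq i6 no-port BR/BR
#5 head=7: bne i7 no-port BR/MEM
#6 head=8: st i8 no-port MEM/MEM
#7 head=9: st mulh i9&i10 pair
#8 head=11: or i11 RAW+WAW r2
#9 head=12: add add i12&i13 pair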